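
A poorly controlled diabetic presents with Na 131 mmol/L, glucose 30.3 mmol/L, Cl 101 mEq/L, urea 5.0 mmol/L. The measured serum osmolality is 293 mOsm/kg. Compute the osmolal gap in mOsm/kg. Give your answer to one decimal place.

-4.3 mOsm/kg

Calculated osmolality = 2·Na + glucose + urea
= 2·131 + 30.3 + 5
= 262 + 30.30 + 5
= 297.3 mOsm/kg ≈ 297.3 mOsm/kg
Osmolar gap = measured − calculated = 293 − 297.3 = -4.3 mOsm/kg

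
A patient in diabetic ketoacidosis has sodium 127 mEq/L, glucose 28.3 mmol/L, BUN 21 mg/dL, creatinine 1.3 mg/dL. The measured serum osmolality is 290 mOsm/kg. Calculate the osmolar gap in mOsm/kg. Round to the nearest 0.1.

0.2 mOsm/kg

Calculated osmolality = 2·Na + glucose + BUN/2.8
= 2·127 + 28.3 + 21/2.8
= 254 + 28.30 + 7.50
= 289.8 mOsm/kg ≈ 289.8 mOsm/kg
Osmolar gap = measured − calculated = 290 − 289.8 = 0.2 mOsm/kg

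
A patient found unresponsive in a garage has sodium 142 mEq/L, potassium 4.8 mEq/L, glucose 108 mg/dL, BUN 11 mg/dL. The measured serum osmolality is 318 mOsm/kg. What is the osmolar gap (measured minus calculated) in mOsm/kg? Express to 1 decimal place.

Calculated osmolality = 2·Na + glucose/18 + BUN/2.8
= 2·142 + 108/18 + 11/2.8
= 284 + 6 + 3.93
= 293.93 mOsm/kg ≈ 293.9 mOsm/kg
Osmolar gap = measured − calculated = 318 − 293.9 = 24.1 mOsm/kg

24.1 mOsm/kg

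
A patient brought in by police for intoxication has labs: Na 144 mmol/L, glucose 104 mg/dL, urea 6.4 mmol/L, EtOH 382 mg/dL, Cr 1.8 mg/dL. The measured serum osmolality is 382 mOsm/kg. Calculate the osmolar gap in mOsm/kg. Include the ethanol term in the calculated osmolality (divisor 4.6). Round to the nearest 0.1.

-1.2 mOsm/kg

Calculated osmolality = 2·Na + glucose/18 + urea + ethanol/4.6
= 2·144 + 104/18 + 6.4 + 382/4.6
= 288 + 5.78 + 6.40 + 83.04
= 383.22 mOsm/kg ≈ 383.2 mOsm/kg
Osmolar gap = measured − calculated = 382 − 383.2 = -1.2 mOsm/kg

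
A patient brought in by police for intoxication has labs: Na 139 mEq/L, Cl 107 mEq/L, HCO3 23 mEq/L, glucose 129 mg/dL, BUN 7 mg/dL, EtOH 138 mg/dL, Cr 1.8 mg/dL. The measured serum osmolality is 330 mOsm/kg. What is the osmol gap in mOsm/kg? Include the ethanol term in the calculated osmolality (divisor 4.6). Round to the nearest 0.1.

12.3 mOsm/kg

Calculated osmolality = 2·Na + glucose/18 + BUN/2.8 + ethanol/4.6
= 2·139 + 129/18 + 7/2.8 + 138/4.6
= 278 + 7.17 + 2.50 + 30
= 317.67 mOsm/kg ≈ 317.7 mOsm/kg
Osmolar gap = measured − calculated = 330 − 317.7 = 12.3 mOsm/kg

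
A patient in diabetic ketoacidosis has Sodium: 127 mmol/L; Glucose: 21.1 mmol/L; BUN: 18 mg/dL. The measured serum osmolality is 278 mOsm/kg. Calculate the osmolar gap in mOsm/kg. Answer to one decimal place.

-3.5 mOsm/kg

Calculated osmolality = 2·Na + glucose + BUN/2.8
= 2·127 + 21.1 + 18/2.8
= 254 + 21.10 + 6.43
= 281.53 mOsm/kg ≈ 281.5 mOsm/kg
Osmolar gap = measured − calculated = 278 − 281.5 = -3.5 mOsm/kg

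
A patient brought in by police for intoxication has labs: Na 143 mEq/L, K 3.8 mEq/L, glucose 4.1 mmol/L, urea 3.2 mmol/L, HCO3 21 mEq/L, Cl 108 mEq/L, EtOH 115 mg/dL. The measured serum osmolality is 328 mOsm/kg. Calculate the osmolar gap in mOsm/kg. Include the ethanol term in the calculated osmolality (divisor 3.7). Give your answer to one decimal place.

Calculated osmolality = 2·Na + glucose + urea + ethanol/3.7
= 2·143 + 4.1 + 3.2 + 115/3.7
= 286 + 4.10 + 3.20 + 31.08
= 324.38 mOsm/kg ≈ 324.4 mOsm/kg
Osmolar gap = measured − calculated = 328 − 324.4 = 3.6 mOsm/kg

3.6 mOsm/kg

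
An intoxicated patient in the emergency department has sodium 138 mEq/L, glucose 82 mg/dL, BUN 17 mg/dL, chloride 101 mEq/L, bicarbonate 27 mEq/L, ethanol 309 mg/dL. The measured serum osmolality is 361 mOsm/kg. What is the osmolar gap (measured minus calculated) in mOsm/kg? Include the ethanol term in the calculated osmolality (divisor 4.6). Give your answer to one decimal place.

7.2 mOsm/kg

Calculated osmolality = 2·Na + glucose/18 + BUN/2.8 + ethanol/4.6
= 2·138 + 82/18 + 17/2.8 + 309/4.6
= 276 + 4.56 + 6.07 + 67.17
= 353.8 mOsm/kg ≈ 353.8 mOsm/kg
Osmolar gap = measured − calculated = 361 − 353.8 = 7.2 mOsm/kg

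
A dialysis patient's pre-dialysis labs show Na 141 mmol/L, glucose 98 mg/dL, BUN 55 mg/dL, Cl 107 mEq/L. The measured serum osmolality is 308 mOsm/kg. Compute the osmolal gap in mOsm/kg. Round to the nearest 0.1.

Calculated osmolality = 2·Na + glucose/18 + BUN/2.8
= 2·141 + 98/18 + 55/2.8
= 282 + 5.44 + 19.64
= 307.08 mOsm/kg ≈ 307.1 mOsm/kg
Osmolar gap = measured − calculated = 308 − 307.1 = 0.9 mOsm/kg

0.9 mOsm/kg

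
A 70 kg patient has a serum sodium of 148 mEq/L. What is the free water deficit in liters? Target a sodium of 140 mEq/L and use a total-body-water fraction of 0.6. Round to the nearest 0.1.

2.4 L

TBW = 0.6 · 70 = 42 L
Free water deficit = TBW · (Na/140 − 1)
= 42 · (148/140 − 1)
= 42 · 0.0571
= 2.4 L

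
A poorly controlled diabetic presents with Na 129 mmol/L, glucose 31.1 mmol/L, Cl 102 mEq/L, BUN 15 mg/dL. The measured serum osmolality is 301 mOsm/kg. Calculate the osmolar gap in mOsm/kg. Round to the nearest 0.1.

Calculated osmolality = 2·Na + glucose + BUN/2.8
= 2·129 + 31.1 + 15/2.8
= 258 + 31.10 + 5.36
= 294.46 mOsm/kg ≈ 294.5 mOsm/kg
Osmolar gap = measured − calculated = 301 − 294.5 = 6.5 mOsm/kg

6.5 mOsm/kg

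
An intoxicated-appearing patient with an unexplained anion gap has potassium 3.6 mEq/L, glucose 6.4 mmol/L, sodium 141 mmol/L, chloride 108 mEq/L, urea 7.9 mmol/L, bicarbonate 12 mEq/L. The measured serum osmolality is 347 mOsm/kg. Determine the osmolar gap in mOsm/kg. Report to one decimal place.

50.7 mOsm/kg

Calculated osmolality = 2·Na + glucose + urea
= 2·141 + 6.4 + 7.9
= 282 + 6.40 + 7.90
= 296.3 mOsm/kg ≈ 296.3 mOsm/kg
Osmolar gap = measured − calculated = 347 − 296.3 = 50.7 mOsm/kg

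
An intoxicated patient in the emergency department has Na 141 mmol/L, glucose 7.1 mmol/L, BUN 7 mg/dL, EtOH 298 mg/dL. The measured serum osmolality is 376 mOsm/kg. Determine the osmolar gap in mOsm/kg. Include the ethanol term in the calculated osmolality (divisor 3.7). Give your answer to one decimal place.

Calculated osmolality = 2·Na + glucose + BUN/2.8 + ethanol/3.7
= 2·141 + 7.1 + 7/2.8 + 298/3.7
= 282 + 7.10 + 2.50 + 80.54
= 372.14 mOsm/kg ≈ 372.1 mOsm/kg
Osmolar gap = measured − calculated = 376 − 372.1 = 3.9 mOsm/kg

3.9 mOsm/kg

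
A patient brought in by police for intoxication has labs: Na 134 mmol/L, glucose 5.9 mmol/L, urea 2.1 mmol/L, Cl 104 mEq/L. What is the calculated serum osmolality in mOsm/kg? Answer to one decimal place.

276.0 mOsm/kg

Calculated osmolality = 2·Na + glucose + urea
= 2·134 + 5.9 + 2.1
= 268 + 5.90 + 2.10
= 276 mOsm/kg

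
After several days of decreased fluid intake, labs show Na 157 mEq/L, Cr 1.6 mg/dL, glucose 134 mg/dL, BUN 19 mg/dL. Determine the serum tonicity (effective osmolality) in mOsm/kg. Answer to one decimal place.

Effective osmolality excludes urea (freely permeant across cell membranes):
2·Na + glucose/18
= 2·157 + 134/18
= 314 + 7.44
= 321.44 mOsm/kg

321.4 mOsm/kg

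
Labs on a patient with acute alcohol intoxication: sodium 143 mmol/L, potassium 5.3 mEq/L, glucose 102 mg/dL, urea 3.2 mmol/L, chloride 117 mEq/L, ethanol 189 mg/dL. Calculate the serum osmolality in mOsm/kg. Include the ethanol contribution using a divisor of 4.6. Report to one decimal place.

336.0 mOsm/kg

Calculated osmolality = 2·Na + glucose/18 + urea + ethanol/4.6
= 2·143 + 102/18 + 3.2 + 189/4.6
= 286 + 5.67 + 3.20 + 41.09
= 335.96 mOsm/kg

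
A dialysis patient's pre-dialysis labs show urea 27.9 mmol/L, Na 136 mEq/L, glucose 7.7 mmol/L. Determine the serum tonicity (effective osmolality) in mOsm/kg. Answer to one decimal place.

279.7 mOsm/kg

Effective osmolality excludes urea (freely permeant across cell membranes):
2·Na + glucose
= 2·136 + 7.7
= 272 + 7.7
= 279.7 mOsm/kg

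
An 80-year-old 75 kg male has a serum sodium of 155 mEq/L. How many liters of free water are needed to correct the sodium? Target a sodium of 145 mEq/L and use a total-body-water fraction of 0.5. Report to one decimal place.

2.6 L

TBW = 0.5 · 75 = 37.5 L
Free water deficit = TBW · (Na/145 − 1)
= 37.5 · (155/145 − 1)
= 37.5 · 0.069
= 2.59 L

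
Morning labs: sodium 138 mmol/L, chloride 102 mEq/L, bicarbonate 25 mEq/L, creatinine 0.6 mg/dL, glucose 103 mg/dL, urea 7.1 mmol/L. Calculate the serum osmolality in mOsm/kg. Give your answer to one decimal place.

288.8 mOsm/kg

Calculated osmolality = 2·Na + glucose/18 + urea
= 2·138 + 103/18 + 7.1
= 276 + 5.72 + 7.10
= 288.82 mOsm/kg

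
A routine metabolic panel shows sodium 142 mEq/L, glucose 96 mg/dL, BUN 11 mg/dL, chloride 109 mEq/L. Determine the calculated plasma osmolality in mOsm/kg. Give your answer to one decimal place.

Calculated osmolality = 2·Na + glucose/18 + BUN/2.8
= 2·142 + 96/18 + 11/2.8
= 284 + 5.33 + 3.93
= 293.26 mOsm/kg

293.3 mOsm/kg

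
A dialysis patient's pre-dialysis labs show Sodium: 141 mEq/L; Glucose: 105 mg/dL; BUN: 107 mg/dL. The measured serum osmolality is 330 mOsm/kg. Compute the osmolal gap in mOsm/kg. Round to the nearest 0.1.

4.0 mOsm/kg

Calculated osmolality = 2·Na + glucose/18 + BUN/2.8
= 2·141 + 105/18 + 107/2.8
= 282 + 5.83 + 38.21
= 326.04 mOsm/kg ≈ 326.0 mOsm/kg
Osmolar gap = measured − calculated = 330 − 326.0 = 4.0 mOsm/kg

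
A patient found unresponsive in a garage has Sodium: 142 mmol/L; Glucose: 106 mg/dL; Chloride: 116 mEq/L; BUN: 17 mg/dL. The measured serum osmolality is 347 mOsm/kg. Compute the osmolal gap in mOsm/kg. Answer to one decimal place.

Calculated osmolality = 2·Na + glucose/18 + BUN/2.8
= 2·142 + 106/18 + 17/2.8
= 284 + 5.89 + 6.07
= 295.96 mOsm/kg ≈ 296.0 mOsm/kg
Osmolar gap = measured − calculated = 347 − 296.0 = 51.0 mOsm/kg

51.0 mOsm/kg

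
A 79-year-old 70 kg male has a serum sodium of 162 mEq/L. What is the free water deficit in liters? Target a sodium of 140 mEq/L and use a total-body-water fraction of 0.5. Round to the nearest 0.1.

TBW = 0.5 · 70 = 35 L
Free water deficit = TBW · (Na/140 − 1)
= 35 · (162/140 − 1)
= 35 · 0.1571
= 5.5 L

5.5 L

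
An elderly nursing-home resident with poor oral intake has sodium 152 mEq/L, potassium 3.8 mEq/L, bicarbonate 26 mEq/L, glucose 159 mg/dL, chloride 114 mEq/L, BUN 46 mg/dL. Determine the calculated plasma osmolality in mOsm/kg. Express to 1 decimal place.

Calculated osmolality = 2·Na + glucose/18 + BUN/2.8
= 2·152 + 159/18 + 46/2.8
= 304 + 8.83 + 16.43
= 329.26 mOsm/kg

329.3 mOsm/kg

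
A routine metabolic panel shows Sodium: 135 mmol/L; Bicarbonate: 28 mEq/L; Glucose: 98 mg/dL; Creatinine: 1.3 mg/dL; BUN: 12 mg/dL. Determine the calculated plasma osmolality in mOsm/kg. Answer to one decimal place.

Calculated osmolality = 2·Na + glucose/18 + BUN/2.8
= 2·135 + 98/18 + 12/2.8
= 270 + 5.44 + 4.29
= 279.73 mOsm/kg

279.7 mOsm/kg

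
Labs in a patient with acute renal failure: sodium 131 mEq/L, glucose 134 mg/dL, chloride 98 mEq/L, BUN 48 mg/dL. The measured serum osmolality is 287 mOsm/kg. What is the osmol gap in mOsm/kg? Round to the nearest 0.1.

0.4 mOsm/kg

Calculated osmolality = 2·Na + glucose/18 + BUN/2.8
= 2·131 + 134/18 + 48/2.8
= 262 + 7.44 + 17.14
= 286.58 mOsm/kg ≈ 286.6 mOsm/kg
Osmolar gap = measured − calculated = 287 − 286.6 = 0.4 mOsm/kg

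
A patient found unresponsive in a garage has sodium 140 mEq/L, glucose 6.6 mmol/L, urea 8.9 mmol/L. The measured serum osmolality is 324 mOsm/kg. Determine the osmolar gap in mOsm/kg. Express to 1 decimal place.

28.5 mOsm/kg

Calculated osmolality = 2·Na + glucose + urea
= 2·140 + 6.6 + 8.9
= 280 + 6.60 + 8.90
= 295.5 mOsm/kg ≈ 295.5 mOsm/kg
Osmolar gap = measured − calculated = 324 − 295.5 = 28.5 mOsm/kg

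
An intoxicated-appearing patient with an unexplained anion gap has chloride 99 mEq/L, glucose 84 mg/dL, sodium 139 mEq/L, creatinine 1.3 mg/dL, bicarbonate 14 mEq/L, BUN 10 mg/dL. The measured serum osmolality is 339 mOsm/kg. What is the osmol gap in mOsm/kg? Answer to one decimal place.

Calculated osmolality = 2·Na + glucose/18 + BUN/2.8
= 2·139 + 84/18 + 10/2.8
= 278 + 4.67 + 3.57
= 286.24 mOsm/kg ≈ 286.2 mOsm/kg
Osmolar gap = measured − calculated = 339 − 286.2 = 52.8 mOsm/kg

52.8 mOsm/kg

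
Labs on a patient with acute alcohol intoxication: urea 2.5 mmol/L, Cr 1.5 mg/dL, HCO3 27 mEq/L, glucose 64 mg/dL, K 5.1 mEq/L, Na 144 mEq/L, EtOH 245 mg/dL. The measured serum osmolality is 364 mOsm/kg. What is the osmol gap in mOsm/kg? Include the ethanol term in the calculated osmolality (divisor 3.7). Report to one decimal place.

Calculated osmolality = 2·Na + glucose/18 + urea + ethanol/3.7
= 2·144 + 64/18 + 2.5 + 245/3.7
= 288 + 3.56 + 2.50 + 66.22
= 360.28 mOsm/kg ≈ 360.3 mOsm/kg
Osmolar gap = measured − calculated = 364 − 360.3 = 3.7 mOsm/kg

3.7 mOsm/kg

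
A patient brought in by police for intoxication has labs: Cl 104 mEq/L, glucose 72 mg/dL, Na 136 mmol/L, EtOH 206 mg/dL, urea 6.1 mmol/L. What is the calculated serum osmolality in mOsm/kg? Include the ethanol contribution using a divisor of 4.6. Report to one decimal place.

Calculated osmolality = 2·Na + glucose/18 + urea + ethanol/4.6
= 2·136 + 72/18 + 6.1 + 206/4.6
= 272 + 4 + 6.10 + 44.78
= 326.88 mOsm/kg

326.9 mOsm/kg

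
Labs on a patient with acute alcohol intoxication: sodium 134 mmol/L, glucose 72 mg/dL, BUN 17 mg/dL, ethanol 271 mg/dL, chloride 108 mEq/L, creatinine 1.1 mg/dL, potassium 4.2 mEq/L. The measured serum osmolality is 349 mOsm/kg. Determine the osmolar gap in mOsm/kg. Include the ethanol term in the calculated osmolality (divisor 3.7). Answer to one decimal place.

Calculated osmolality = 2·Na + glucose/18 + BUN/2.8 + ethanol/3.7
= 2·134 + 72/18 + 17/2.8 + 271/3.7
= 268 + 4 + 6.07 + 73.24
= 351.31 mOsm/kg ≈ 351.3 mOsm/kg
Osmolar gap = measured − calculated = 349 − 351.3 = -2.3 mOsm/kg

-2.3 mOsm/kg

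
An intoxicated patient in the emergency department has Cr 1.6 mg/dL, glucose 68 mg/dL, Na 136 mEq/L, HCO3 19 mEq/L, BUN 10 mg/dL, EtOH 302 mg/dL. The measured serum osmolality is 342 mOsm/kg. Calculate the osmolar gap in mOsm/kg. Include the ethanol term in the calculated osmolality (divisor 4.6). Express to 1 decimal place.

-3.0 mOsm/kg

Calculated osmolality = 2·Na + glucose/18 + BUN/2.8 + ethanol/4.6
= 2·136 + 68/18 + 10/2.8 + 302/4.6
= 272 + 3.78 + 3.57 + 65.65
= 345 mOsm/kg ≈ 345.0 mOsm/kg
Osmolar gap = measured − calculated = 342 − 345.0 = -3.0 mOsm/kg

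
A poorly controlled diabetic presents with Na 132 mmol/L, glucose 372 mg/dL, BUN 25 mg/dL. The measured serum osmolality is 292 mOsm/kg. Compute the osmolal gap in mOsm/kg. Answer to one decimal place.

Calculated osmolality = 2·Na + glucose/18 + BUN/2.8
= 2·132 + 372/18 + 25/2.8
= 264 + 20.67 + 8.93
= 293.6 mOsm/kg ≈ 293.6 mOsm/kg
Osmolar gap = measured − calculated = 292 − 293.6 = -1.6 mOsm/kg

-1.6 mOsm/kg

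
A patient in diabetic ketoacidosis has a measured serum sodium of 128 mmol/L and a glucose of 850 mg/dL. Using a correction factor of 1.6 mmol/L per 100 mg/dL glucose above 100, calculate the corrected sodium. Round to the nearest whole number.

140 mmol/L

Corrected Na = measured Na + 1.6 · (glucose − 100)/100
= 128 + 1.6 · (850 − 100)/100
= 128 + 12
= 140 mmol/L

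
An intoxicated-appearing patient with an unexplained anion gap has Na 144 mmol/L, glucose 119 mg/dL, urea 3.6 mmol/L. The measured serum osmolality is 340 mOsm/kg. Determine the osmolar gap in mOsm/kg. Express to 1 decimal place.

41.8 mOsm/kg

Calculated osmolality = 2·Na + glucose/18 + urea
= 2·144 + 119/18 + 3.6
= 288 + 6.61 + 3.60
= 298.21 mOsm/kg ≈ 298.2 mOsm/kg
Osmolar gap = measured − calculated = 340 − 298.2 = 41.8 mOsm/kg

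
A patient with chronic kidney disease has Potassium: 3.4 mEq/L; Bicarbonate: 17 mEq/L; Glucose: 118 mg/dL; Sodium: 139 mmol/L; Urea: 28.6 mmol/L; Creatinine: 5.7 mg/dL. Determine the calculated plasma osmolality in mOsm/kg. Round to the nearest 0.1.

313.2 mOsm/kg

Calculated osmolality = 2·Na + glucose/18 + urea
= 2·139 + 118/18 + 28.6
= 278 + 6.56 + 28.60
= 313.16 mOsm/kg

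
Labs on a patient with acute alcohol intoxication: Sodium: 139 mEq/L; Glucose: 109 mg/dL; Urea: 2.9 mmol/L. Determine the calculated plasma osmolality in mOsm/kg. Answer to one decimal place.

287.0 mOsm/kg

Calculated osmolality = 2·Na + glucose/18 + urea
= 2·139 + 109/18 + 2.9
= 278 + 6.06 + 2.90
= 286.96 mOsm/kg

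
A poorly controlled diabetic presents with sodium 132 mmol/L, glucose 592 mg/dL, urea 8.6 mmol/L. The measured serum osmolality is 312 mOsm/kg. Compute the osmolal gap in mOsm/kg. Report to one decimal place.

6.5 mOsm/kg

Calculated osmolality = 2·Na + glucose/18 + urea
= 2·132 + 592/18 + 8.6
= 264 + 32.89 + 8.60
= 305.49 mOsm/kg ≈ 305.5 mOsm/kg
Osmolar gap = measured − calculated = 312 − 305.5 = 6.5 mOsm/kg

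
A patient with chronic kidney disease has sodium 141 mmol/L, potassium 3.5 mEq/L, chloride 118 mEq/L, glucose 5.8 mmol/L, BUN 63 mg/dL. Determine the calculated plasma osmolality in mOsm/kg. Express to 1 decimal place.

Calculated osmolality = 2·Na + glucose + BUN/2.8
= 2·141 + 5.8 + 63/2.8
= 282 + 5.80 + 22.50
= 310.3 mOsm/kg

310.3 mOsm/kg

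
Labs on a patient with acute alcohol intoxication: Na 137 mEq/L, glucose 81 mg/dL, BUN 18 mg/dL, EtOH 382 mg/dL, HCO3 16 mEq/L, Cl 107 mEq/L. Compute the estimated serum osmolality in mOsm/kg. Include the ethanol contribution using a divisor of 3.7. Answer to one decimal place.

Calculated osmolality = 2·Na + glucose/18 + BUN/2.8 + ethanol/3.7
= 2·137 + 81/18 + 18/2.8 + 382/3.7
= 274 + 4.50 + 6.43 + 103.24
= 388.17 mOsm/kg

388.2 mOsm/kg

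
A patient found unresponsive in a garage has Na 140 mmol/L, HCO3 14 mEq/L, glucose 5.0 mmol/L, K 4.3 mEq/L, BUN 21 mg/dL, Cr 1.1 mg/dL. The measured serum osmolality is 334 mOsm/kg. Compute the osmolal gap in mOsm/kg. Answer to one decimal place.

Calculated osmolality = 2·Na + glucose + BUN/2.8
= 2·140 + 5 + 21/2.8
= 280 + 5 + 7.50
= 292.5 mOsm/kg ≈ 292.5 mOsm/kg
Osmolar gap = measured − calculated = 334 − 292.5 = 41.5 mOsm/kg

41.5 mOsm/kg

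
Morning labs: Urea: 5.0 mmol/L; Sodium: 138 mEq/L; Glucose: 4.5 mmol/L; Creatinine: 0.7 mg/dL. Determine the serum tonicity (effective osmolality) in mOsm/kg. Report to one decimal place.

Effective osmolality excludes urea (freely permeant across cell membranes):
2·Na + glucose
= 2·138 + 4.5
= 276 + 4.5
= 280.5 mOsm/kg

280.5 mOsm/kg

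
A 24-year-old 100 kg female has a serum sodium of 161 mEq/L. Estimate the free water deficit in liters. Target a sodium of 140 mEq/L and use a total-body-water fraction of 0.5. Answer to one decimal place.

7.5 L

TBW = 0.5 · 100 = 50 L
Free water deficit = TBW · (Na/140 − 1)
= 50 · (161/140 − 1)
= 50 · 0.15
= 7.5 L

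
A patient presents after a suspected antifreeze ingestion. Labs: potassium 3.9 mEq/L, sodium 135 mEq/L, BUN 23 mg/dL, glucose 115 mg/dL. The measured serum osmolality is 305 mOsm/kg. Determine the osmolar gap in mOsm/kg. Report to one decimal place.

20.4 mOsm/kg

Calculated osmolality = 2·Na + glucose/18 + BUN/2.8
= 2·135 + 115/18 + 23/2.8
= 270 + 6.39 + 8.21
= 284.6 mOsm/kg ≈ 284.6 mOsm/kg
Osmolar gap = measured − calculated = 305 − 284.6 = 20.4 mOsm/kg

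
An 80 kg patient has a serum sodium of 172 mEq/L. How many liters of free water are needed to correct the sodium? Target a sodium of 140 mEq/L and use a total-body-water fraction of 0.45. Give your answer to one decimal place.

TBW = 0.45 · 80 = 36 L
Free water deficit = TBW · (Na/140 − 1)
= 36 · (172/140 − 1)
= 36 · 0.2286
= 8.23 L

8.2 L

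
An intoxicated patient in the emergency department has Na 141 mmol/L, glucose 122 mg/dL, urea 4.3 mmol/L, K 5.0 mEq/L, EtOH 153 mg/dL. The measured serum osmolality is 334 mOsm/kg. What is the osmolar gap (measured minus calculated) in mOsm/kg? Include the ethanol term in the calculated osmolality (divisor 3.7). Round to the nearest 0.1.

Calculated osmolality = 2·Na + glucose/18 + urea + ethanol/3.7
= 2·141 + 122/18 + 4.3 + 153/3.7
= 282 + 6.78 + 4.30 + 41.35
= 334.43 mOsm/kg ≈ 334.4 mOsm/kg
Osmolar gap = measured − calculated = 334 − 334.4 = -0.4 mOsm/kg

-0.4 mOsm/kg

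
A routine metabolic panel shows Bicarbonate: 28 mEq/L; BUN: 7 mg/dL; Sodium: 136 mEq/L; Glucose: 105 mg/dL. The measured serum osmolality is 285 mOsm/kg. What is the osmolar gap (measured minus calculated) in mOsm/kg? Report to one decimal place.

Calculated osmolality = 2·Na + glucose/18 + BUN/2.8
= 2·136 + 105/18 + 7/2.8
= 272 + 5.83 + 2.50
= 280.33 mOsm/kg ≈ 280.3 mOsm/kg
Osmolar gap = measured − calculated = 285 − 280.3 = 4.7 mOsm/kg

4.7 mOsm/kg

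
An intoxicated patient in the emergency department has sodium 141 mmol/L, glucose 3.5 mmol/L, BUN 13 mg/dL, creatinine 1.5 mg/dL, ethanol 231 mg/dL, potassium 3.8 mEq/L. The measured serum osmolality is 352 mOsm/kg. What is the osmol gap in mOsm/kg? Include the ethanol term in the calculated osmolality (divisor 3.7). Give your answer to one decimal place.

-0.6 mOsm/kg

Calculated osmolality = 2·Na + glucose + BUN/2.8 + ethanol/3.7
= 2·141 + 3.5 + 13/2.8 + 231/3.7
= 282 + 3.50 + 4.64 + 62.43
= 352.57 mOsm/kg ≈ 352.6 mOsm/kg
Osmolar gap = measured − calculated = 352 − 352.6 = -0.6 mOsm/kg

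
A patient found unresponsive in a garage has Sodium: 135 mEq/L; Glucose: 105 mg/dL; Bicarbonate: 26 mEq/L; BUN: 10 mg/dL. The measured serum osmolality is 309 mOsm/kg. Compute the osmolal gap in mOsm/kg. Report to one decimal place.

29.6 mOsm/kg

Calculated osmolality = 2·Na + glucose/18 + BUN/2.8
= 2·135 + 105/18 + 10/2.8
= 270 + 5.83 + 3.57
= 279.4 mOsm/kg ≈ 279.4 mOsm/kg
Osmolar gap = measured − calculated = 309 − 279.4 = 29.6 mOsm/kg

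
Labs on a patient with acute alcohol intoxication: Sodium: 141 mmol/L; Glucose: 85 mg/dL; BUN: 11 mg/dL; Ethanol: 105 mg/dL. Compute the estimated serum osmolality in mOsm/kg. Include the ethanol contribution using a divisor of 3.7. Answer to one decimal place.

319.0 mOsm/kg

Calculated osmolality = 2·Na + glucose/18 + BUN/2.8 + ethanol/3.7
= 2·141 + 85/18 + 11/2.8 + 105/3.7
= 282 + 4.72 + 3.93 + 28.38
= 319.03 mOsm/kg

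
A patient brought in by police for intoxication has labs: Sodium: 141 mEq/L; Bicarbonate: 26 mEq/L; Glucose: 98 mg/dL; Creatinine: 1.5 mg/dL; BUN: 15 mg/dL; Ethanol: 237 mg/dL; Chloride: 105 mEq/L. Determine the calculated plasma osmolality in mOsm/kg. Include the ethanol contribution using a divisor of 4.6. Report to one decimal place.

344.3 mOsm/kg

Calculated osmolality = 2·Na + glucose/18 + BUN/2.8 + ethanol/4.6
= 2·141 + 98/18 + 15/2.8 + 237/4.6
= 282 + 5.44 + 5.36 + 51.52
= 344.32 mOsm/kg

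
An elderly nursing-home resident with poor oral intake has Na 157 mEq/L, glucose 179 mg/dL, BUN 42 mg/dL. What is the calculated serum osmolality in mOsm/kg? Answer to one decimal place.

Calculated osmolality = 2·Na + glucose/18 + BUN/2.8
= 2·157 + 179/18 + 42/2.8
= 314 + 9.94 + 15
= 338.94 mOsm/kg

338.9 mOsm/kg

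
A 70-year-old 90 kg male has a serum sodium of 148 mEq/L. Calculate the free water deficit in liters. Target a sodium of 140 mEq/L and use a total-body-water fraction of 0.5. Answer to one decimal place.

TBW = 0.5 · 90 = 45 L
Free water deficit = TBW · (Na/140 − 1)
= 45 · (148/140 − 1)
= 45 · 0.0571
= 2.57 L

2.6 L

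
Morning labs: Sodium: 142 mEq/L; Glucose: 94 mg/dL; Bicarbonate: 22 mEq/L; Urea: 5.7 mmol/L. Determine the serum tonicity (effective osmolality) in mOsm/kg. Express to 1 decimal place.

Effective osmolality excludes urea (freely permeant across cell membranes):
2·Na + glucose/18
= 2·142 + 94/18
= 284 + 5.22
= 289.22 mOsm/kg

289.2 mOsm/kg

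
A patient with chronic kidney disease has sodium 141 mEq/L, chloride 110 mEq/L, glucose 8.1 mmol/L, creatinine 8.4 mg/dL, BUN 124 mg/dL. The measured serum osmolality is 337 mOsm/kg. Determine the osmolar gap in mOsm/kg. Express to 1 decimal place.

Calculated osmolality = 2·Na + glucose + BUN/2.8
= 2·141 + 8.1 + 124/2.8
= 282 + 8.10 + 44.29
= 334.39 mOsm/kg ≈ 334.4 mOsm/kg
Osmolar gap = measured − calculated = 337 − 334.4 = 2.6 mOsm/kg

2.6 mOsm/kg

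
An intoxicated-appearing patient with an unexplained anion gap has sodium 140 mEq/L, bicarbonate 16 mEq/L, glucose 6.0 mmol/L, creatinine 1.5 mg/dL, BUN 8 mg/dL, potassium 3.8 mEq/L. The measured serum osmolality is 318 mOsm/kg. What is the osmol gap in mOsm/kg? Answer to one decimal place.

Calculated osmolality = 2·Na + glucose + BUN/2.8
= 2·140 + 6 + 8/2.8
= 280 + 6 + 2.86
= 288.86 mOsm/kg ≈ 288.9 mOsm/kg
Osmolar gap = measured − calculated = 318 − 288.9 = 29.1 mOsm/kg

29.1 mOsm/kg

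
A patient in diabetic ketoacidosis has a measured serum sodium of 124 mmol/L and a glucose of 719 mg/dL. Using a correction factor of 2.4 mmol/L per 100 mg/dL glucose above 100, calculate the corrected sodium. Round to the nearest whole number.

139 mmol/L

Corrected Na = measured Na + 2.4 · (glucose − 100)/100
= 124 + 2.4 · (719 − 100)/100
= 124 + 14.9
= 138.9 mmol/L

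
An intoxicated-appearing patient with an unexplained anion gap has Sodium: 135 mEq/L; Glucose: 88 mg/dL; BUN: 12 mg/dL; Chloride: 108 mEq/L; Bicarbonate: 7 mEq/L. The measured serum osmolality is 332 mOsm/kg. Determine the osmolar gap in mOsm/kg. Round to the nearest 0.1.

Calculated osmolality = 2·Na + glucose/18 + BUN/2.8
= 2·135 + 88/18 + 12/2.8
= 270 + 4.89 + 4.29
= 279.18 mOsm/kg ≈ 279.2 mOsm/kg
Osmolar gap = measured − calculated = 332 − 279.2 = 52.8 mOsm/kg

52.8 mOsm/kg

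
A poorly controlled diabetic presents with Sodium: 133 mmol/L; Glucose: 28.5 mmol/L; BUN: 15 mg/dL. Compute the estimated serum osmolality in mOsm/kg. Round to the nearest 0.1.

Calculated osmolality = 2·Na + glucose + BUN/2.8
= 2·133 + 28.5 + 15/2.8
= 266 + 28.50 + 5.36
= 299.86 mOsm/kg

299.9 mOsm/kg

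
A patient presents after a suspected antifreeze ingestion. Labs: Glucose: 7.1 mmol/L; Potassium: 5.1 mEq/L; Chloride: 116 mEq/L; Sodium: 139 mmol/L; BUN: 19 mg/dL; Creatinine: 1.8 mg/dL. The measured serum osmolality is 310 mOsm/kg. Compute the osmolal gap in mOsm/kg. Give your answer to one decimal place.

Calculated osmolality = 2·Na + glucose + BUN/2.8
= 2·139 + 7.1 + 19/2.8
= 278 + 7.10 + 6.79
= 291.89 mOsm/kg ≈ 291.9 mOsm/kg
Osmolar gap = measured − calculated = 310 − 291.9 = 18.1 mOsm/kg

18.1 mOsm/kg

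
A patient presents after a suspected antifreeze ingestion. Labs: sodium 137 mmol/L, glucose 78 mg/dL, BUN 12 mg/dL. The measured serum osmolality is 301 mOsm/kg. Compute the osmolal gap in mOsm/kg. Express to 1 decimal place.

18.4 mOsm/kg

Calculated osmolality = 2·Na + glucose/18 + BUN/2.8
= 2·137 + 78/18 + 12/2.8
= 274 + 4.33 + 4.29
= 282.62 mOsm/kg ≈ 282.6 mOsm/kg
Osmolar gap = measured − calculated = 301 − 282.6 = 18.4 mOsm/kg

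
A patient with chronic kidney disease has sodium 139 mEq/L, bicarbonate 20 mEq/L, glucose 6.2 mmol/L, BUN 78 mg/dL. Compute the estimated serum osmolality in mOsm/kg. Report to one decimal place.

312.1 mOsm/kg

Calculated osmolality = 2·Na + glucose + BUN/2.8
= 2·139 + 6.2 + 78/2.8
= 278 + 6.20 + 27.86
= 312.06 mOsm/kg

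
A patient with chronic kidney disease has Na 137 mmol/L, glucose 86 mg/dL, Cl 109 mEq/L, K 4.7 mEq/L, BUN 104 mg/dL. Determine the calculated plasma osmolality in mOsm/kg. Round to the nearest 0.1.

315.9 mOsm/kg

Calculated osmolality = 2·Na + glucose/18 + BUN/2.8
= 2·137 + 86/18 + 104/2.8
= 274 + 4.78 + 37.14
= 315.92 mOsm/kg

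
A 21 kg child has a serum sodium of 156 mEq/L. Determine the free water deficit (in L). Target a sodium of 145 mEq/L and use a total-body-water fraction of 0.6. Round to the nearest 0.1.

1.0 L

TBW = 0.6 · 21 = 12.6 L
Free water deficit = TBW · (Na/145 − 1)
= 12.6 · (156/145 − 1)
= 12.6 · 0.0759
= 0.96 L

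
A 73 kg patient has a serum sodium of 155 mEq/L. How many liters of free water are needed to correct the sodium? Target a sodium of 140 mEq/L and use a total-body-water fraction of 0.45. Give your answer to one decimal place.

TBW = 0.45 · 73 = 32.85 L
Free water deficit = TBW · (Na/140 − 1)
= 32.85 · (155/140 − 1)
= 32.85 · 0.1071
= 3.52 L

3.5 L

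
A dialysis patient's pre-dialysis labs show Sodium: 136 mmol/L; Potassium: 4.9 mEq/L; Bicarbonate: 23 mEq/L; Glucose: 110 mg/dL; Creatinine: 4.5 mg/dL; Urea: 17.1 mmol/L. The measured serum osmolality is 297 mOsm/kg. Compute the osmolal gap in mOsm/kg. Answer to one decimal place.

1.8 mOsm/kg

Calculated osmolality = 2·Na + glucose/18 + urea
= 2·136 + 110/18 + 17.1
= 272 + 6.11 + 17.10
= 295.21 mOsm/kg ≈ 295.2 mOsm/kg
Osmolar gap = measured − calculated = 297 − 295.2 = 1.8 mOsm/kg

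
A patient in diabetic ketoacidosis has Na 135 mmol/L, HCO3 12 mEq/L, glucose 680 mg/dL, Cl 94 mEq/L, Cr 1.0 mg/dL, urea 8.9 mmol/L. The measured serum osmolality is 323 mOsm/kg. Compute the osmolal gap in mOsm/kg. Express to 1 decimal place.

Calculated osmolality = 2·Na + glucose/18 + urea
= 2·135 + 680/18 + 8.9
= 270 + 37.78 + 8.90
= 316.68 mOsm/kg ≈ 316.7 mOsm/kg
Osmolar gap = measured − calculated = 323 − 316.7 = 6.3 mOsm/kg

6.3 mOsm/kg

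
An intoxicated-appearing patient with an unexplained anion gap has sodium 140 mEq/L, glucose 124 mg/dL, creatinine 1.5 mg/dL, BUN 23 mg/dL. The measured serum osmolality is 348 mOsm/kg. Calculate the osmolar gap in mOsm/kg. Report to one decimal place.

Calculated osmolality = 2·Na + glucose/18 + BUN/2.8
= 2·140 + 124/18 + 23/2.8
= 280 + 6.89 + 8.21
= 295.1 mOsm/kg ≈ 295.1 mOsm/kg
Osmolar gap = measured − calculated = 348 − 295.1 = 52.9 mOsm/kg

52.9 mOsm/kg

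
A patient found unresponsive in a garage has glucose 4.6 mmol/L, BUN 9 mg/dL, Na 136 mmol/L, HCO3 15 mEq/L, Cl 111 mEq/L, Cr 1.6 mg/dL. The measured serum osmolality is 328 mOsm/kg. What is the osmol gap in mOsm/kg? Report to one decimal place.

48.2 mOsm/kg

Calculated osmolality = 2·Na + glucose + BUN/2.8
= 2·136 + 4.6 + 9/2.8
= 272 + 4.60 + 3.21
= 279.81 mOsm/kg ≈ 279.8 mOsm/kg
Osmolar gap = measured − calculated = 328 − 279.8 = 48.2 mOsm/kg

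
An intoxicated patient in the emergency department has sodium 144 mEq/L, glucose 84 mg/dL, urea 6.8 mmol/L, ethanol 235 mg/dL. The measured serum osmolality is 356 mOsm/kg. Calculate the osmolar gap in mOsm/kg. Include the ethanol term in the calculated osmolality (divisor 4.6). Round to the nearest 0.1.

Calculated osmolality = 2·Na + glucose/18 + urea + ethanol/4.6
= 2·144 + 84/18 + 6.8 + 235/4.6
= 288 + 4.67 + 6.80 + 51.09
= 350.56 mOsm/kg ≈ 350.6 mOsm/kg
Osmolar gap = measured − calculated = 356 − 350.6 = 5.4 mOsm/kg

5.4 mOsm/kg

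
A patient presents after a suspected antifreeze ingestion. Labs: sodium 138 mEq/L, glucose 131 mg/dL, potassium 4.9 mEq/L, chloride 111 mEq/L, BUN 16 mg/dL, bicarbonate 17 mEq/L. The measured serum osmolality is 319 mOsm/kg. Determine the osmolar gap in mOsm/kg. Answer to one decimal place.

30.0 mOsm/kg

Calculated osmolality = 2·Na + glucose/18 + BUN/2.8
= 2·138 + 131/18 + 16/2.8
= 276 + 7.28 + 5.71
= 288.99 mOsm/kg ≈ 289.0 mOsm/kg
Osmolar gap = measured − calculated = 319 − 289.0 = 30.0 mOsm/kg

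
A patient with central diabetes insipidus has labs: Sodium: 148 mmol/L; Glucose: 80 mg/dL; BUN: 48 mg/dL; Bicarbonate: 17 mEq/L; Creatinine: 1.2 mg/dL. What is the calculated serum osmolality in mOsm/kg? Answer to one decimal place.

Calculated osmolality = 2·Na + glucose/18 + BUN/2.8
= 2·148 + 80/18 + 48/2.8
= 296 + 4.44 + 17.14
= 317.58 mOsm/kg

317.6 mOsm/kg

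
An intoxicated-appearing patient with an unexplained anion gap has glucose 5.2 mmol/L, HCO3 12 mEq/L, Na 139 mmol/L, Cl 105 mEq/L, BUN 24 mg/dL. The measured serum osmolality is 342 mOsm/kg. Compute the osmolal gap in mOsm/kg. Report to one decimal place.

Calculated osmolality = 2·Na + glucose + BUN/2.8
= 2·139 + 5.2 + 24/2.8
= 278 + 5.20 + 8.57
= 291.77 mOsm/kg ≈ 291.8 mOsm/kg
Osmolar gap = measured − calculated = 342 − 291.8 = 50.2 mOsm/kg

50.2 mOsm/kg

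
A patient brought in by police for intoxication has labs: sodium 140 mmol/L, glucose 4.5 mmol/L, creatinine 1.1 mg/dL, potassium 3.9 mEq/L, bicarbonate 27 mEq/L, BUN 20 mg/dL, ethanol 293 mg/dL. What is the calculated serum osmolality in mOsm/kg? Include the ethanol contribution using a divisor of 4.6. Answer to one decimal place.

Calculated osmolality = 2·Na + glucose + BUN/2.8 + ethanol/4.6
= 2·140 + 4.5 + 20/2.8 + 293/4.6
= 280 + 4.50 + 7.14 + 63.70
= 355.34 mOsm/kg

355.3 mOsm/kg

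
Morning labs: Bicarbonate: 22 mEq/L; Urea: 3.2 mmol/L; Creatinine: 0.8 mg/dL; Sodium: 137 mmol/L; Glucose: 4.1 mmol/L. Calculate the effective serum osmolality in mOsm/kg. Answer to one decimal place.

278.1 mOsm/kg

Effective osmolality excludes urea (freely permeant across cell membranes):
2·Na + glucose
= 2·137 + 4.1
= 274 + 4.1
= 278.1 mOsm/kg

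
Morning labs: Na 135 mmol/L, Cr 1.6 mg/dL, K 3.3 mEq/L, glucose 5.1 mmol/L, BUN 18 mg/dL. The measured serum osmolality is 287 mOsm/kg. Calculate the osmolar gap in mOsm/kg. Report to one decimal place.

5.5 mOsm/kg

Calculated osmolality = 2·Na + glucose + BUN/2.8
= 2·135 + 5.1 + 18/2.8
= 270 + 5.10 + 6.43
= 281.53 mOsm/kg ≈ 281.5 mOsm/kg
Osmolar gap = measured − calculated = 287 − 281.5 = 5.5 mOsm/kg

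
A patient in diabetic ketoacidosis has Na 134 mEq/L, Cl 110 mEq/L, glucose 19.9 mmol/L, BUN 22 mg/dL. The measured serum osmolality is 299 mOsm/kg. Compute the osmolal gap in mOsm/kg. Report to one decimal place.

Calculated osmolality = 2·Na + glucose + BUN/2.8
= 2·134 + 19.9 + 22/2.8
= 268 + 19.90 + 7.86
= 295.76 mOsm/kg ≈ 295.8 mOsm/kg
Osmolar gap = measured − calculated = 299 − 295.8 = 3.2 mOsm/kg

3.2 mOsm/kg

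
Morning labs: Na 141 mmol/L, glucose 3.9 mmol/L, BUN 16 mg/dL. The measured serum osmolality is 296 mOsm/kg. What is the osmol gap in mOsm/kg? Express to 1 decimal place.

4.4 mOsm/kg

Calculated osmolality = 2·Na + glucose + BUN/2.8
= 2·141 + 3.9 + 16/2.8
= 282 + 3.90 + 5.71
= 291.61 mOsm/kg ≈ 291.6 mOsm/kg
Osmolar gap = measured − calculated = 296 − 291.6 = 4.4 mOsm/kg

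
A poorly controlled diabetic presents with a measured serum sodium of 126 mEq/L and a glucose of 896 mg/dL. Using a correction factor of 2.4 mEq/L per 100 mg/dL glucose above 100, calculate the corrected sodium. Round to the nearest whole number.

Corrected Na = measured Na + 2.4 · (glucose − 100)/100
= 126 + 2.4 · (896 − 100)/100
= 126 + 19.1
= 145.1 mEq/L

145 mEq/L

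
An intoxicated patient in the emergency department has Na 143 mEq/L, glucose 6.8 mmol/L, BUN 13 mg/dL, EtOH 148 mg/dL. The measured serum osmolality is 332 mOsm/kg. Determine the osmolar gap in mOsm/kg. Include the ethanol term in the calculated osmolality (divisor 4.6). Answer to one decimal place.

Calculated osmolality = 2·Na + glucose + BUN/2.8 + ethanol/4.6
= 2·143 + 6.8 + 13/2.8 + 148/4.6
= 286 + 6.80 + 4.64 + 32.17
= 329.61 mOsm/kg ≈ 329.6 mOsm/kg
Osmolar gap = measured − calculated = 332 − 329.6 = 2.4 mOsm/kg

2.4 mOsm/kg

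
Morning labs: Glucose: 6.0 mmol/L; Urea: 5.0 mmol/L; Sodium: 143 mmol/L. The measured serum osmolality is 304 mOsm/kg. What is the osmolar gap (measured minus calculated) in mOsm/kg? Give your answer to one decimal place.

Calculated osmolality = 2·Na + glucose + urea
= 2·143 + 6 + 5
= 286 + 6 + 5
= 297 mOsm/kg ≈ 297.0 mOsm/kg
Osmolar gap = measured − calculated = 304 − 297.0 = 7.0 mOsm/kg

7.0 mOsm/kg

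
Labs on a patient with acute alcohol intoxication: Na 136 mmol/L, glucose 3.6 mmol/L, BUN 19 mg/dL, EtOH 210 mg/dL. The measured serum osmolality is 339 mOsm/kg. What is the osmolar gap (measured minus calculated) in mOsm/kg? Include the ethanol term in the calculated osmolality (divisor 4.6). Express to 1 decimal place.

Calculated osmolality = 2·Na + glucose + BUN/2.8 + ethanol/4.6
= 2·136 + 3.6 + 19/2.8 + 210/4.6
= 272 + 3.60 + 6.79 + 45.65
= 328.04 mOsm/kg ≈ 328.0 mOsm/kg
Osmolar gap = measured − calculated = 339 − 328.0 = 11.0 mOsm/kg

11.0 mOsm/kg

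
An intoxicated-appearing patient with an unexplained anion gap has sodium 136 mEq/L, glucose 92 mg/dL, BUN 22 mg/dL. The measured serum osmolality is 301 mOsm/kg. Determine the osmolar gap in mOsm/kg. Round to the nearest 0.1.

Calculated osmolality = 2·Na + glucose/18 + BUN/2.8
= 2·136 + 92/18 + 22/2.8
= 272 + 5.11 + 7.86
= 284.97 mOsm/kg ≈ 285.0 mOsm/kg
Osmolar gap = measured − calculated = 301 − 285.0 = 16.0 mOsm/kg

16.0 mOsm/kg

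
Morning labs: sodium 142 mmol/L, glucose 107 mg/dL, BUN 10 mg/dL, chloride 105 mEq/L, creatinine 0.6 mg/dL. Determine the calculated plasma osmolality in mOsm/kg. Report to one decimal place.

Calculated osmolality = 2·Na + glucose/18 + BUN/2.8
= 2·142 + 107/18 + 10/2.8
= 284 + 5.94 + 3.57
= 293.51 mOsm/kg

293.5 mOsm/kg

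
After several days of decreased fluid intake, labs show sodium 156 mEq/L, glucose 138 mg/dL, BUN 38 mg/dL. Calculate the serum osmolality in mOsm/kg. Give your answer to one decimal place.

Calculated osmolality = 2·Na + glucose/18 + BUN/2.8
= 2·156 + 138/18 + 38/2.8
= 312 + 7.67 + 13.57
= 333.24 mOsm/kg

333.2 mOsm/kg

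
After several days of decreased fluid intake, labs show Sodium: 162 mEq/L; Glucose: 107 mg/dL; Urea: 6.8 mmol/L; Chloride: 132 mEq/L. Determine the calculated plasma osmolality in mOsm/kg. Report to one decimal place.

Calculated osmolality = 2·Na + glucose/18 + urea
= 2·162 + 107/18 + 6.8
= 324 + 5.94 + 6.80
= 336.74 mOsm/kg

336.7 mOsm/kg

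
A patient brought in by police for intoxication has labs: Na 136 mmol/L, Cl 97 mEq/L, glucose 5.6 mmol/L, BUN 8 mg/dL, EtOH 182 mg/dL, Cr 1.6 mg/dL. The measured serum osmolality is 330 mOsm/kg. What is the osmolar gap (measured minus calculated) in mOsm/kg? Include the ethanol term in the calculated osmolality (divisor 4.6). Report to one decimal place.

Calculated osmolality = 2·Na + glucose + BUN/2.8 + ethanol/4.6
= 2·136 + 5.6 + 8/2.8 + 182/4.6
= 272 + 5.60 + 2.86 + 39.57
= 320.03 mOsm/kg ≈ 320.0 mOsm/kg
Osmolar gap = measured − calculated = 330 − 320.0 = 10.0 mOsm/kg

10.0 mOsm/kg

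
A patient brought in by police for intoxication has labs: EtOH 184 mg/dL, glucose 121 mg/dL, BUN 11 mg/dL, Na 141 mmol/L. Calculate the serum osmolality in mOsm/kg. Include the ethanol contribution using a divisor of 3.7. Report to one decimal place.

342.4 mOsm/kg

Calculated osmolality = 2·Na + glucose/18 + BUN/2.8 + ethanol/3.7
= 2·141 + 121/18 + 11/2.8 + 184/3.7
= 282 + 6.72 + 3.93 + 49.73
= 342.38 mOsm/kg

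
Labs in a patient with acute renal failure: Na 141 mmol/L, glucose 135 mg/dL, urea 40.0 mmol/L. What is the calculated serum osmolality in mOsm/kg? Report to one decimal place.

Calculated osmolality = 2·Na + glucose/18 + urea
= 2·141 + 135/18 + 40
= 282 + 7.50 + 40
= 329.5 mOsm/kg

329.5 mOsm/kg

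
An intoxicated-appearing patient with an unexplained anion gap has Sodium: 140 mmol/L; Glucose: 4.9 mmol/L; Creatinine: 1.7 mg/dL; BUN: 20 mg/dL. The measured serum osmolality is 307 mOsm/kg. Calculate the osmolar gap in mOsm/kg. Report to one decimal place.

15.0 mOsm/kg

Calculated osmolality = 2·Na + glucose + BUN/2.8
= 2·140 + 4.9 + 20/2.8
= 280 + 4.90 + 7.14
= 292.04 mOsm/kg ≈ 292.0 mOsm/kg
Osmolar gap = measured − calculated = 307 − 292.0 = 15.0 mOsm/kg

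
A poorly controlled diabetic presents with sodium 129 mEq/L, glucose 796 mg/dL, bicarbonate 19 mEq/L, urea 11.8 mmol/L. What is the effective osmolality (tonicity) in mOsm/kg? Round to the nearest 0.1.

Effective osmolality excludes urea (freely permeant across cell membranes):
2·Na + glucose/18
= 2·129 + 796/18
= 258 + 44.22
= 302.22 mOsm/kg

302.2 mOsm/kg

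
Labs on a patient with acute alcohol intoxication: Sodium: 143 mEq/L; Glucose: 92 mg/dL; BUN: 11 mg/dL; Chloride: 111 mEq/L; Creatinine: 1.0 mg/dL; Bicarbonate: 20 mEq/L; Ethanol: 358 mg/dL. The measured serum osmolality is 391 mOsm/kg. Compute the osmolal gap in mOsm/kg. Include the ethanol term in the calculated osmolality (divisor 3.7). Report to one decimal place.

-0.8 mOsm/kg

Calculated osmolality = 2·Na + glucose/18 + BUN/2.8 + ethanol/3.7
= 2·143 + 92/18 + 11/2.8 + 358/3.7
= 286 + 5.11 + 3.93 + 96.76
= 391.8 mOsm/kg ≈ 391.8 mOsm/kg
Osmolar gap = measured − calculated = 391 − 391.8 = -0.8 mOsm/kg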